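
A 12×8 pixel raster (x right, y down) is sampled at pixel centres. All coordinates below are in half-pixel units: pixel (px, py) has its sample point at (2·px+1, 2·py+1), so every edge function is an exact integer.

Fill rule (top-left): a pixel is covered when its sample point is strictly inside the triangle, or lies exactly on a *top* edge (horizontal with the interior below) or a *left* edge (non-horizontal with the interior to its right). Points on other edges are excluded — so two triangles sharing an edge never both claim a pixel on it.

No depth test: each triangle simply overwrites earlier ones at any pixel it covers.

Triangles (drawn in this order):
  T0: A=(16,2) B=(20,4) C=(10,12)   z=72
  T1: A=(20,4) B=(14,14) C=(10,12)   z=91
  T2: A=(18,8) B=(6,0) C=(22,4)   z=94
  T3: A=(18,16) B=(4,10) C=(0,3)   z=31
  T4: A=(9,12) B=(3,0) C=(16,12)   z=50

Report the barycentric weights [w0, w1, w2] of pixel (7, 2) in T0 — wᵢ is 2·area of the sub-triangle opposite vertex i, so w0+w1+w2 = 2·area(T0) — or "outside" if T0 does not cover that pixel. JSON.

T0:
  2·area = 52
  edge (16, 2)→(20, 4): d=(4,2) right/bottom  bias=-1
  edge (20, 4)→(10, 12): d=(-10,8) right/bottom  bias=-1
  edge (10, 12)→(16, 2): d=(6,-10) top-left  bias=+0
    (8,1)@(17, 3): e=[2,34,16] → X
    (9,1)@(19, 3): e=[-2,18,36] → .
    (7,2)@(15, 5): e=[14,30,8] → X
    (9,2)@(19, 5): e=[6,-2,48] → .
    (6,3)@(13, 7): e=[26,26,0] → X  [on edge]
    (8,3)@(17, 7): e=[18,-6,40] → .
    (6,4)@(13, 9): e=[34,6,12] → X
    (7,4)@(15, 9): e=[30,-10,32] → .
    (5,5)@(11, 11): e=[46,2,4] → X
    (6,5)@(13, 11): e=[42,-14,24] → .
    (5,6)@(11, 13): e=[54,-18,16] → .
  covered (7 px):
    . . . . . . . . . . . .
    . . . . . . . . X . . .
    . . . . . . . X X . . .
    . . . . . . X X . . . .
    . . . . . . X . . . . .
    . . . . . X . . . . . .
    . . . . . . . . . . . .
    . . . . . . . . . . . .
T1:
  2·area = 52
  edge (20, 4)→(14, 14): d=(-6,10) right/bottom  bias=-1
  edge (14, 14)→(10, 12): d=(-4,-2) top-left  bias=+0
  edge (10, 12)→(20, 4): d=(10,-8) top-left  bias=+0
    (9,2)@(19, 5): e=[4,46,2] → X
    (10,2)@(21, 5): e=[-16,50,18] → .
    (8,3)@(17, 7): e=[12,34,6] → X
    (9,3)@(19, 7): e=[-8,38,22] → .
    (7,4)@(15, 9): e=[20,22,10] → X
    (8,4)@(17, 9): e=[0,26,26] → .  [on edge]
    (6,5)@(13, 11): e=[28,10,14] → X
    (8,5)@(17, 11): e=[-12,18,46] → .
    (6,6)@(13, 13): e=[16,2,34] → X
    (7,6)@(15, 13): e=[-4,6,50] → .
    (6,7)@(13, 15): e=[4,-6,54] → .
  covered (6 px):
    . . . . . . . . . . . .
    . . . . . . . . . . . .
    . . . . . . . . . X . .
    . . . . . . . . X . . .
    . . . . . . . X . . . .
    . . . . . . X X . . . .
    . . . . . . X . . . . .
    . . . . . . . . . . . .
T2:
  2·area = 80
  edge (18, 8)→(6, 0): d=(-12,-8) top-left  bias=+0
  edge (6, 0)→(22, 4): d=(16,4) right/bottom  bias=-1
  edge (22, 4)→(18, 8): d=(-4,4) right/bottom  bias=-1
    (4,0)@(9, 1): e=[12,4,64] → X
    (5,0)@(11, 1): e=[28,-4,56] → .
    (4,1)@(9, 3): e=[-12,36,56] → .
    (5,1)@(11, 3): e=[4,28,48] → X
    (6,1)@(13, 3): e=[20,20,40] → X
    (7,1)@(15, 3): e=[36,12,32] → X
    (8,1)@(17, 3): e=[52,4,24] → X
    (9,1)@(19, 3): e=[68,-4,16] → .
    (11,1)@(23, 3): e=[100,-20,0] → .  [on edge]
    (5,2)@(11, 5): e=[-20,60,40] → .
    (6,2)@(13, 5): e=[-4,52,32] → .
    (7,2)@(15, 5): e=[12,44,24] → X
    (10,2)@(21, 5): e=[60,20,0] → .  [on edge]
    (9,3)@(19, 7): e=[20,60,0] → .  [on edge]
    (8,4)@(17, 9): e=[-20,100,0] → .  [on edge]
    (7,5)@(15, 11): e=[-60,140,0] → .  [on edge]
    (6,6)@(13, 13): e=[-100,180,0] → .  [on edge]
    (5,7)@(11, 15): e=[-140,220,0] → .  [on edge]
  covered (9 px):
    . . . . X . . . . . . .
    . . . . . X X X X . . .
    . . . . . . . X X X . .
    . . . . . . . . X . . .
    . . . . . . . . . . . .
    . . . . . . . . . . . .
    . . . . . . . . . . . .
    . . . . . . . . . . . .
T3:
  2·area = 74
  edge (18, 16)→(4, 10): d=(-14,-6) top-left  bias=+0
  edge (4, 10)→(0, 3): d=(-4,-7) top-left  bias=+0
  edge (0, 3)→(18, 16): d=(18,13) right/bottom  bias=-1
    (1,3)@(3, 7): e=[36,5,33] → X
    (2,3)@(5, 7): e=[48,19,7] → X
    (3,3)@(7, 7): e=[60,33,-19] → .
    (1,4)@(3, 9): e=[8,-3,69] → .
    (2,4)@(5, 9): e=[20,11,43] → X
    (3,4)@(7, 9): e=[32,25,17] → X
    (4,4)@(9, 9): e=[44,39,-9] → .
    (2,5)@(5, 11): e=[-8,3,79] → .
    (3,5)@(7, 11): e=[4,17,53] → X
    (4,5)@(9, 11): e=[16,31,27] → X
    (5,5)@(11, 11): e=[28,45,1] → X
    (6,5)@(13, 11): e=[40,59,-25] → .
    (5,6)@(11, 13): e=[0,37,37] → X  [on edge]
  covered (9 px):
    . . . . . . . . . . . .
    . . . . . . . . . . . .
    . . . . . . . . . . . .
    . X X . . . . . . . . .
    . . X X . . . . . . . .
    . . . X X X . . . . . .
    . . . . . X X . . . . .
    . . . . . . . . . . . .
T4:
  2·area = 84
  edge (9, 12)→(3, 0): d=(-6,-12) top-left  bias=+0
  edge (3, 0)→(16, 12): d=(13,12) right/bottom  bias=-1
  edge (16, 12)→(9, 12): d=(-7,0) right/bottom  bias=-1
    (2,1)@(5, 3): e=[6,15,63] → X
    (3,1)@(7, 3): e=[30,-9,63] → .
    (2,2)@(5, 5): e=[-6,41,49] → .
    (3,2)@(7, 5): e=[18,17,49] → X
    (4,2)@(9, 5): e=[42,-7,49] → .
    (3,3)@(7, 7): e=[6,43,35] → X
    (4,3)@(9, 7): e=[30,19,35] → X
    (5,3)@(11, 7): e=[54,-5,35] → .
    (3,4)@(7, 9): e=[-6,69,21] → .
    (4,4)@(9, 9): e=[18,45,21] → X
    (5,4)@(11, 9): e=[42,21,21] → X
    (6,4)@(13, 9): e=[66,-3,21] → .
  covered (9 px):
    . . . . . . . . . . . .
    . . X . . . . . . . . .
    . . . X . . . . . . . .
    . . . X X . . . . . . .
    . . . . X X . . . . . .
    . . . . X X X . . . . .
    . . . . . . . . . . . .
    . . . . . . . . . . . .

Result: [30,8,14]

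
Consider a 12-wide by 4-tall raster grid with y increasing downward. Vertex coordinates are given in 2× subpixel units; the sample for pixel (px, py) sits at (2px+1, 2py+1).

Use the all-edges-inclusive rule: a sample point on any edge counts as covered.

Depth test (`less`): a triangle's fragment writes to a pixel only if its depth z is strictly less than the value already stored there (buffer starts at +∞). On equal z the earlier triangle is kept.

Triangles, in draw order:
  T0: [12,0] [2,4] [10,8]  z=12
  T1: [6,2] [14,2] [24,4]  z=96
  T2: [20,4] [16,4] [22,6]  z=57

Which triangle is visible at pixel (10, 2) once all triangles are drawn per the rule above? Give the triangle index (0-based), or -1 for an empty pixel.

T0:
  2·area = 72  (B↔C swapped to make it positive)
  edge (12, 0)→(10, 8): d=(-2,8) inclusive
  edge (10, 8)→(2, 4): d=(-8,-4) inclusive
  edge (2, 4)→(12, 0): d=(10,-4) inclusive
    (5,0)@(11, 1): e=[6,60,6] → X
    (6,0)@(13, 1): e=[-10,68,14] → .
    (2,1)@(5, 3): e=[50,20,2] → X
    (3,1)@(7, 3): e=[34,28,10] → X
    (4,1)@(9, 3): e=[18,36,18] → X
    (6,1)@(13, 3): e=[-14,52,34] → .
    (2,2)@(5, 5): e=[46,4,22] → X
    (5,2)@(11, 5): e=[-2,28,46] → .
    (2,3)@(5, 7): e=[42,-12,42] → .
    (3,3)@(7, 7): e=[26,-4,50] → .
    (4,3)@(9, 7): e=[10,4,58] → X
    (5,3)@(11, 7): e=[-6,12,66] → .
  covered (9 px):
    . . . . . X . . . . . .
    . . X X X X . . . . . .
    . . X X X . . . . . . .
    . . . . X . . . . . . .
T1:
  2·area = 16
  edge (6, 2)→(14, 2): d=(8,0) inclusive
  edge (14, 2)→(24, 4): d=(10,2) inclusive
  edge (24, 4)→(6, 2): d=(-18,-2) inclusive
    (4,0)@(9, 1): e=[-8,0,24] → .  [on edge]
    (7,1)@(15, 3): e=[8,8,0] → X  [on edge]
    (8,1)@(17, 3): e=[8,4,4] → X
    (9,1)@(19, 3): e=[8,0,8] → X  [on edge]
    (10,1)@(21, 3): e=[8,-4,12] → .
    (7,2)@(15, 5): e=[24,28,-36] → .
    (8,2)@(17, 5): e=[24,24,-32] → .
    (9,2)@(19, 5): e=[24,20,-28] → .
  covered (3 px):
    . . . . . . . . . . . .
    . . . . . . . X X X . .
    . . . . . . . . . . . .
    . . . . . . . . . . . .
T2:
  2·area = 8  (B↔C swapped to make it positive)
  edge (20, 4)→(22, 6): d=(2,2) inclusive
  edge (22, 6)→(16, 4): d=(-6,-2) inclusive
  edge (16, 4)→(20, 4): d=(4,0) inclusive
    (3,0)@(7, 1): e=[20,0,-12] → .  [on edge]
    (8,0)@(17, 1): e=[0,20,-12] → .  [on edge]
    (6,1)@(13, 3): e=[12,0,-4] → .  [on edge]
    (9,1)@(19, 3): e=[0,12,-4] → .  [on edge]
    (9,2)@(19, 5): e=[4,0,4] → X  [on edge]
    (10,2)@(21, 5): e=[0,4,4] → X  [on edge]
    (11,2)@(23, 5): e=[-4,8,4] → .
    (9,3)@(19, 7): e=[8,-12,12] → .
    (10,3)@(21, 7): e=[4,-8,12] → .
    (11,3)@(23, 7): e=[0,-4,12] → .  [on edge]
  covered (2 px):
    . . . . . . . . . . . .
    . . . . . . . . . . . .
    . . . . . . . . . X X .
    . . . . . . . . . . . .

Z-buffer (winner per pixel, '.' = empty):
  . . . . . 0 . . . . . .
  . . 0 0 0 0 . 1 1 1 . .
  . . 0 0 0 . . . . 2 2 .
  . . . . 0 . . . . . . .

Answer: 2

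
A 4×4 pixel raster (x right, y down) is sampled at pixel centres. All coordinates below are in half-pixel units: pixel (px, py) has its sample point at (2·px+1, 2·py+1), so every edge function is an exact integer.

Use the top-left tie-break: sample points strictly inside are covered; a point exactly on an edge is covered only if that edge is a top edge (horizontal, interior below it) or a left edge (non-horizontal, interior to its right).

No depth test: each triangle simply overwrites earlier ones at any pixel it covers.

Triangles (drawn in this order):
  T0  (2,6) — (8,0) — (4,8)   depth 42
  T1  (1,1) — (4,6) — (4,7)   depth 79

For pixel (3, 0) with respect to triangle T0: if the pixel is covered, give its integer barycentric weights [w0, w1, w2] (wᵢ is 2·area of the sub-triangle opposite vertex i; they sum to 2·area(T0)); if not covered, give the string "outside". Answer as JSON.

T0:
  2·area = 24
  edge (2, 6)→(8, 0): d=(6,-6) top-left  bias=+0
  edge (8, 0)→(4, 8): d=(-4,8) right/bottom  bias=-1
  edge (4, 8)→(2, 6): d=(-2,-2) top-left  bias=+0
    (3,0)@(7, 1): e=[0,4,20] → █  [on edge]
    (2,1)@(5, 3): e=[0,12,12] → █  [on edge]
    (3,1)@(7, 3): e=[12,-4,16] → ·
    (0,2)@(1, 5): e=[-12,36,0] → ·  [on edge]
    (1,2)@(3, 5): e=[0,20,4] → █  [on edge]
    (3,2)@(7, 5): e=[24,-12,12] → ·
    (0,3)@(1, 7): e=[0,28,-4] → ·  [on edge]
    (1,3)@(3, 7): e=[12,12,0] → █  [on edge]
    (2,3)@(5, 7): e=[24,-4,4] → ·
  covered (5 px):
    · · · █
    · · █ ·
    · █ █ ·
    · █ · ·
T1:
  2·area = 3
  edge (1, 1)→(4, 6): d=(3,5) right/bottom  bias=-1
  edge (4, 6)→(4, 7): d=(0,1) right/bottom  bias=-1
  edge (4, 7)→(1, 1): d=(-3,-6) top-left  bias=+0
    (0,0)@(1, 1): e=[0,3,0] → ·  [on edge]
    (1,2)@(3, 5): e=[2,1,0] → █  [on edge]
    (2,2)@(5, 5): e=[-8,-1,12] → ·
    (1,3)@(3, 7): e=[8,1,-6] → ·
  covered (1 px):
    · · · ·
    · · · ·
    · █ · ·
    · · · ·

Final: [4,20,0]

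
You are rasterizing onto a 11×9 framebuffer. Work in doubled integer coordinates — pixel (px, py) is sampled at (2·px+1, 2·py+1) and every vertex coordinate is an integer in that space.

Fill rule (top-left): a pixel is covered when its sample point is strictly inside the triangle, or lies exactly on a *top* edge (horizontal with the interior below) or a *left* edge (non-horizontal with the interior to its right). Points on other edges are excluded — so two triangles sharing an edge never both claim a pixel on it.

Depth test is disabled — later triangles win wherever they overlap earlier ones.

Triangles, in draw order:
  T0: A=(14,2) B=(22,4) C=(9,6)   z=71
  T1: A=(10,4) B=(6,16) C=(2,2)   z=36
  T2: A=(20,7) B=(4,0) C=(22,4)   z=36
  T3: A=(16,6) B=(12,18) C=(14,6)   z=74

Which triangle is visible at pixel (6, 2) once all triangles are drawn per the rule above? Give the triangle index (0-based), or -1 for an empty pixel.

T0:
  2·area = 42
  edge (14, 2)→(22, 4): d=(8,2) right/bottom  bias=-1
  edge (22, 4)→(9, 6): d=(-13,2) right/bottom  bias=-1
  edge (9, 6)→(14, 2): d=(5,-4) top-left  bias=+0
    (6,1)@(13, 3): e=[10,31,1] → X
    (7,1)@(15, 3): e=[6,27,9] → X
    (8,1)@(17, 3): e=[2,23,17] → X
    (9,1)@(19, 3): e=[-2,19,25] → .
    (5,2)@(11, 5): e=[30,9,3] → X
    (8,2)@(17, 5): e=[18,-3,27] → .
    (5,3)@(11, 7): e=[46,-17,13] → .
    (6,3)@(13, 7): e=[42,-21,21] → .
    (7,3)@(15, 7): e=[38,-25,29] → .
  covered (6 px):
    . . . . . . . . . . .
    . . . . . . X X X . .
    . . . . . X X X . . .
    . . . . . . . . . . .
    . . . . . . . . . . .
    . . . . . . . . . . .
    . . . . . . . . . . .
    . . . . . . . . . . .
    . . . . . . . . . . .
T1:
  2·area = 104
  edge (10, 4)→(6, 16): d=(-4,12) right/bottom  bias=-1
  edge (6, 16)→(2, 2): d=(-4,-14) top-left  bias=+0
  edge (2, 2)→(10, 4): d=(8,2) right/bottom  bias=-1
    (5,0)@(11, 1): e=[0,130,-26] → .  [on edge]
    (1,1)@(3, 3): e=[88,10,6] → X
    (2,1)@(5, 3): e=[64,38,2] → X
    (3,1)@(7, 3): e=[40,66,-2] → .
    (1,2)@(3, 5): e=[80,2,22] → X
    (3,2)@(7, 5): e=[32,58,14] → X
    (4,2)@(9, 5): e=[8,86,10] → X
    (5,2)@(11, 5): e=[-16,114,6] → .
    (1,3)@(3, 7): e=[72,-6,38] → .
    (2,3)@(5, 7): e=[48,22,34] → X
    (4,3)@(9, 7): e=[0,78,26] → .  [on edge]
    (2,4)@(5, 9): e=[40,14,50] → X
    (3,6)@(7, 13): e=[0,26,78] → .  [on edge]
  covered (12 px):
    . . . . . . . . . . .
    . X X . . . . . . . .
    . X X X X . . . . . .
    . . X X . . . . . . .
    . . X X . . . . . . .
    . . X X . . . . . . .
    . . . . . . . . . . .
    . . . . . . . . . . .
    . . . . . . . . . . .
T2:
  2·area = 62
  edge (20, 7)→(4, 0): d=(-16,-7) top-left  bias=+0
  edge (4, 0)→(22, 4): d=(18,4) right/bottom  bias=-1
  edge (22, 4)→(20, 7): d=(-2,3) right/bottom  bias=-1
    (3,0)@(7, 1): e=[5,6,51] → X
    (4,0)@(9, 1): e=[19,-2,45] → .
    (3,1)@(7, 3): e=[-27,42,47] → .
    (5,1)@(11, 3): e=[1,26,35] → X
    (6,1)@(13, 3): e=[15,18,29] → X
    (7,1)@(15, 3): e=[29,10,23] → X
    (8,1)@(17, 3): e=[43,2,17] → X
    (9,1)@(19, 3): e=[57,-6,11] → .
    (5,2)@(11, 5): e=[-31,62,31] → .
    (6,2)@(13, 5): e=[-17,54,25] → .
    (7,2)@(15, 5): e=[-3,46,19] → .
    (8,2)@(17, 5): e=[11,38,13] → X
  covered (8 px):
    . . . X . . . . . . .
    . . . . . X X X X . .
    . . . . . . . . X X X
    . . . . . . . . . . .
    . . . . . . . . . . .
    . . . . . . . . . . .
    . . . . . . . . . . .
    . . . . . . . . . . .
    . . . . . . . . . . .
T3:
  2·area = 24
  edge (16, 6)→(12, 18): d=(-4,12) right/bottom  bias=-1
  edge (12, 18)→(14, 6): d=(2,-12) top-left  bias=+0
  edge (14, 6)→(16, 6): d=(2,0) top-left  bias=+0
    (8,1)@(17, 3): e=[0,30,-6] → .  [on edge]
    (7,3)@(15, 7): e=[8,14,2] → X
    (8,3)@(17, 7): e=[-16,38,2] → .
    (7,4)@(15, 9): e=[0,18,6] → .  [on edge]
    (6,6)@(13, 13): e=[8,2,14] → X
    (7,6)@(15, 13): e=[-16,26,14] → .
    (6,7)@(13, 15): e=[0,6,18] → .  [on edge]
  covered (2 px):
    . . . . . . . . . . .
    . . . . . . . . . . .
    . . . . . . . . . . .
    . . . . . . . X . . .
    . . . . . . . . . . .
    . . . . . . . . . . .
    . . . . . . X . . . .
    . . . . . . . . . . .
    . . . . . . . . . . .

Z-buffer (winner per pixel, '.' = empty):
  . . . 2 . . . . . . .
  . 1 1 . . 2 2 2 2 . .
  . 1 1 1 1 0 0 0 2 2 2
  . . 1 1 . . . 3 . . .
  . . 1 1 . . . . . . .
  . . 1 1 . . . . . . .
  . . . . . . 3 . . . .
  . . . . . . . . . . .
  . . . . . . . . . . .

Result: 0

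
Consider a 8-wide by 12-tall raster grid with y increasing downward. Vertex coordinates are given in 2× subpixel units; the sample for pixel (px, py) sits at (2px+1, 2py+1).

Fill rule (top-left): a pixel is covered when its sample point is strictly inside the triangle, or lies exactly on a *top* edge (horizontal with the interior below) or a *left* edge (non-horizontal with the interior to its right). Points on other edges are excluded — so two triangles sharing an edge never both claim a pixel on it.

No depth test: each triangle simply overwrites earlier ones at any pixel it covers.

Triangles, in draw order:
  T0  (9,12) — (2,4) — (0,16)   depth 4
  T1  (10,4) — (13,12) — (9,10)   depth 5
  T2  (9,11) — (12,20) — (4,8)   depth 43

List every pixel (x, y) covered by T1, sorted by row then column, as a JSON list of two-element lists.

T0:
  2·area = 100  (B↔C swapped to make it positive)
  edge (9, 12)→(0, 16): d=(-9,4) right/bottom  bias=-1
  edge (0, 16)→(2, 4): d=(2,-12) top-left  bias=+0
  edge (2, 4)→(9, 12): d=(7,8) right/bottom  bias=-1
    (1,3)@(3, 7): e=[69,18,13] → #
    (2,3)@(5, 7): e=[61,42,-3] → ·
    (1,4)@(3, 9): e=[51,22,27] → #
    (2,4)@(5, 9): e=[43,46,11] → #
    (3,4)@(7, 9): e=[35,70,-5] → ·
    (0,5)@(1, 11): e=[41,2,57] → #
    (3,5)@(7, 11): e=[17,74,9] → #
    (4,5)@(9, 11): e=[9,98,-7] → ·
    (0,6)@(1, 13): e=[23,6,71] → #
    (3,6)@(7, 13): e=[-1,78,23] → ·
    (0,7)@(1, 15): e=[5,10,85] → #
    (1,7)@(3, 15): e=[-3,34,69] → ·
  covered (11 px):
    · · · · · · · ·
    · · · · · · · ·
    · · · · · · · ·
    · # · · · · · ·
    · # # · · · · ·
    # # # # · · · ·
    # # # · · · · ·
    # · · · · · · ·
    · · · · · · · ·
    · · · · · · · ·
    · · · · · · · ·
    · · · · · · · ·
T1:
  2·area = 26
  edge (10, 4)→(13, 12): d=(3,8) right/bottom  bias=-1
  edge (13, 12)→(9, 10): d=(-4,-2) top-left  bias=+0
  edge (9, 10)→(10, 4): d=(1,-6) top-left  bias=+0
    (1,3)@(3, 7): e=[65,0,-39] → ·  [on edge]
    (5,3)@(11, 7): e=[1,16,9] → #
    (6,3)@(13, 7): e=[-15,20,21] → ·
    (3,4)@(7, 9): e=[39,0,-13] → ·  [on edge]
    (5,4)@(11, 9): e=[7,8,11] → #
    (6,4)@(13, 9): e=[-9,12,23] → ·
    (5,5)@(11, 11): e=[13,0,13] → #  [on edge]
    (6,5)@(13, 11): e=[-3,4,25] → ·
    (5,6)@(11, 13): e=[19,-8,15] → ·
    (7,6)@(15, 13): e=[-13,0,39] → ·  [on edge]
  covered (3 px):
    · · · · · · · ·
    · · · · · · · ·
    · · · · · · · ·
    · · · · · # · ·
    · · · · · # · ·
    · · · · · # · ·
    · · · · · · · ·
    · · · · · · · ·
    · · · · · · · ·
    · · · · · · · ·
    · · · · · · · ·
    · · · · · · · ·
T2:
  2·area = 36
  edge (9, 11)→(12, 20): d=(3,9) right/bottom  bias=-1
  edge (12, 20)→(4, 8): d=(-8,-12) top-left  bias=+0
  edge (4, 8)→(9, 11): d=(5,3) right/bottom  bias=-1
    (3,2)@(7, 5): e=[0,60,-24] → ·  [on edge]
    (2,4)@(5, 9): e=[30,4,2] → #
    (3,4)@(7, 9): e=[12,28,-4] → ·
    (2,5)@(5, 11): e=[36,-12,12] → ·
    (3,5)@(7, 11): e=[18,12,6] → #
    (4,5)@(9, 11): e=[0,36,0] → ·  [on edge]
    (3,6)@(7, 13): e=[24,-4,16] → ·
    (4,6)@(9, 13): e=[6,20,10] → #
    (5,6)@(11, 13): e=[-12,44,4] → ·
    (4,7)@(9, 15): e=[12,4,20] → #
    (5,7)@(11, 15): e=[-6,28,14] → ·
    (4,8)@(9, 17): e=[18,-12,30] → ·
    (5,8)@(11, 17): e=[0,12,24] → ·  [on edge]
    (6,11)@(13, 23): e=[0,-12,48] → ·  [on edge]
  covered (4 px):
    · · · · · · · ·
    · · · · · · · ·
    · · · · · · · ·
    · · · · · · · ·
    · · # · · · · ·
    · · · # · · · ·
    · · · · # · · ·
    · · · · # · · ·
    · · · · · · · ·
    · · · · · · · ·
    · · · · · · · ·
    · · · · · · · ·

Result: [[5,3],[5,4],[5,5]]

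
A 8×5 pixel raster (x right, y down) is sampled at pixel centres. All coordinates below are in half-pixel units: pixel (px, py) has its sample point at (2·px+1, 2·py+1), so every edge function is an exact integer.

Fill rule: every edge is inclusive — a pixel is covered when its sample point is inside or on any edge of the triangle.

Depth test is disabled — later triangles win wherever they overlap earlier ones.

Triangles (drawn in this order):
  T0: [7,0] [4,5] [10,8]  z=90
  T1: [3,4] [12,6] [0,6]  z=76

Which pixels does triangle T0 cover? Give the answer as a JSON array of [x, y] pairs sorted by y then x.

T0:
  2·area = 39  (B↔C swapped to make it positive)
  edge (7, 0)→(10, 8): d=(3,8) inclusive
  edge (10, 8)→(4, 5): d=(-6,-3) inclusive
  edge (4, 5)→(7, 0): d=(3,-5) inclusive
    (3,0)@(7, 1): e=[3,33,3] → █
    (4,0)@(9, 1): e=[-13,39,13] → ·
    (3,1)@(7, 3): e=[9,21,9] → █
    (4,1)@(9, 3): e=[-7,27,19] → ·
    (2,2)@(5, 5): e=[31,3,5] → █
    (4,2)@(9, 5): e=[-1,15,25] → ·
    (2,3)@(5, 7): e=[37,-9,11] → ·
    (3,3)@(7, 7): e=[21,-3,21] → ·
    (4,3)@(9, 7): e=[5,3,31] → █
    (5,3)@(11, 7): e=[-11,9,41] → ·
    (4,4)@(9, 9): e=[11,-9,37] → ·
  covered (5 px):
    · · · █ · · · ·
    · · · █ · · · ·
    · · █ █ · · · ·
    · · · · █ · · ·
    · · · · · · · ·
T1:
  2·area = 24
  edge (3, 4)→(12, 6): d=(9,2) inclusive
  edge (12, 6)→(0, 6): d=(-12,0) inclusive
  edge (0, 6)→(3, 4): d=(3,-2) inclusive
    (1,2)@(3, 5): e=[9,12,3] → █
    (2,2)@(5, 5): e=[5,12,7] → █
    (3,2)@(7, 5): e=[1,12,11] → █
    (4,2)@(9, 5): e=[-3,12,15] → ·
    (1,3)@(3, 7): e=[27,-12,9] → ·
    (2,3)@(5, 7): e=[23,-12,13] → ·
    (3,3)@(7, 7): e=[19,-12,17] → ·
  covered (3 px):
    · · · · · · · ·
    · · · · · · · ·
    · █ █ █ · · · ·
    · · · · · · · ·
    · · · · · · · ·

Answer: [[3,0],[3,1],[2,2],[3,2],[4,3]]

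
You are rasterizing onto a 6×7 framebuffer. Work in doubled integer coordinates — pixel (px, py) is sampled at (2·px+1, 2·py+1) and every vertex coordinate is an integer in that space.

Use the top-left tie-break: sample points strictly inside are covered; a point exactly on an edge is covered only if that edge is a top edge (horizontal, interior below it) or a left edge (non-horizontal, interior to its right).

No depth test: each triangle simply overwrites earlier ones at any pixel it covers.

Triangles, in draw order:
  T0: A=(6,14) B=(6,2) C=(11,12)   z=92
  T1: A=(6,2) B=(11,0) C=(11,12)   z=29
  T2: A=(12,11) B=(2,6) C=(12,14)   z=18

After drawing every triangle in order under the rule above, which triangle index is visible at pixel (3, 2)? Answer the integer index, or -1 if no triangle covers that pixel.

T0:
  2·area = 60
  edge (6, 14)→(6, 2): d=(0,-12) top-left  bias=+0
  edge (6, 2)→(11, 12): d=(5,10) right/bottom  bias=-1
  edge (11, 12)→(6, 14): d=(-5,2) right/bottom  bias=-1
    (3,2)@(7, 5): e=[12,5,43] → X
    (4,2)@(9, 5): e=[36,-15,39] → .
    (3,3)@(7, 7): e=[12,15,33] → X
    (4,3)@(9, 7): e=[36,-5,29] → .
    (3,4)@(7, 9): e=[12,25,23] → X
    (4,4)@(9, 9): e=[36,5,19] → X
    (5,4)@(11, 9): e=[60,-15,15] → .
    (3,5)@(7, 11): e=[12,35,13] → X
    (5,5)@(11, 11): e=[60,-5,5] → .
    (3,6)@(7, 13): e=[12,45,3] → X
    (4,6)@(9, 13): e=[36,25,-1] → .
  covered (7 px):
    . . . . . .
    . . . . . .
    . . . X . .
    . . . X . .
    . . . X X .
    . . . X X .
    . . . X . .
T1:
  2·area = 60
  edge (6, 2)→(11, 0): d=(5,-2) top-left  bias=+0
  edge (11, 0)→(11, 12): d=(0,12) right/bottom  bias=-1
  edge (11, 12)→(6, 2): d=(-5,-10) top-left  bias=+0
    (4,0)@(9, 1): e=[1,24,35] → X
    (5,0)@(11, 1): e=[5,0,55] → .  [on edge]
    (3,1)@(7, 3): e=[7,48,5] → X
    (5,1)@(11, 3): e=[15,0,45] → .  [on edge]
    (3,2)@(7, 5): e=[17,48,-5] → .
    (4,2)@(9, 5): e=[21,24,15] → X
    (5,2)@(11, 5): e=[25,0,35] → .  [on edge]
    (4,3)@(9, 7): e=[31,24,5] → X
    (5,3)@(11, 7): e=[35,0,25] → .  [on edge]
    (4,4)@(9, 9): e=[41,24,-5] → .
    (5,4)@(11, 9): e=[45,0,15] → .  [on edge]
    (5,5)@(11, 11): e=[55,0,5] → .  [on edge]
    (5,6)@(11, 13): e=[65,0,-5] → .  [on edge]
  covered (5 px):
    . . . . X .
    . . . X X .
    . . . . X .
    . . . . X .
    . . . . . .
    . . . . . .
    . . . . . .
T2:
  2·area = 30  (B↔C swapped to make it positive)
  edge (12, 11)→(12, 14): d=(0,3) right/bottom  bias=-1
  edge (12, 14)→(2, 6): d=(-10,-8) top-left  bias=+0
  edge (2, 6)→(12, 11): d=(10,5) right/bottom  bias=-1
    (3,4)@(7, 9): e=[15,10,5] → X
    (4,4)@(9, 9): e=[9,26,-5] → .
    (3,5)@(7, 11): e=[15,-10,25] → .
    (4,5)@(9, 11): e=[9,6,15] → X
    (5,5)@(11, 11): e=[3,22,5] → X
    (4,6)@(9, 13): e=[9,-14,35] → .
    (5,6)@(11, 13): e=[3,2,25] → X
  covered (4 px):
    . . . . . .
    . . . . . .
    . . . . . .
    . . . . . .
    . . . X . .
    . . . . X X
    . . . . . X

Z-buffer (winner per pixel, '.' = empty):
  . . . . 1 .
  . . . 1 1 .
  . . . 0 1 .
  . . . 0 1 .
  . . . 2 0 .
  . . . 0 2 2
  . . . 0 . 2

Final: 0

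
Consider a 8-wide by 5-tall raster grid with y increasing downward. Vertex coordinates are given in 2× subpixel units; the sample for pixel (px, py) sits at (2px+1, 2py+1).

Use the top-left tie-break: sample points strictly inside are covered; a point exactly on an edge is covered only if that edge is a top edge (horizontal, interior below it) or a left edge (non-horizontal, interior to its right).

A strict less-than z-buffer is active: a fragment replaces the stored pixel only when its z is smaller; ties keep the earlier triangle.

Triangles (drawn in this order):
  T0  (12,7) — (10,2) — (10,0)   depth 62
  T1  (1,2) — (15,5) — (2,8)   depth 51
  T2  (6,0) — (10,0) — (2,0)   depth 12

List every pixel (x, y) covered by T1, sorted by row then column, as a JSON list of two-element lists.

T0:
  2·area = 4
  edge (12, 7)→(10, 2): d=(-2,-5) top-left  bias=+0
  edge (10, 2)→(10, 0): d=(0,-2) top-left  bias=+0
  edge (10, 0)→(12, 7): d=(2,7) right/bottom  bias=-1
  covered (0 px):
    · · · · · · · ·
    · · · · · · · ·
    · · · · · · · ·
    · · · · · · · ·
    · · · · · · · ·
T1:
  2·area = 81
  edge (1, 2)→(15, 5): d=(14,3) right/bottom  bias=-1
  edge (15, 5)→(2, 8): d=(-13,3) right/bottom  bias=-1
  edge (2, 8)→(1, 2): d=(-1,-6) top-left  bias=+0
    (1,1)@(3, 3): e=[8,62,11] → █
    (2,1)@(5, 3): e=[2,56,23] → █
    (3,1)@(7, 3): e=[-4,50,35] → ·
    (1,2)@(3, 5): e=[36,36,9] → █
    (3,2)@(7, 5): e=[24,24,33] → █
    (4,2)@(9, 5): e=[18,18,45] → █
    (5,2)@(11, 5): e=[12,12,57] → █
    (6,2)@(13, 5): e=[6,6,69] → █
    (7,2)@(15, 5): e=[0,0,81] → ·  [on edge]
    (1,3)@(3, 7): e=[64,10,7] → █
    (3,3)@(7, 7): e=[52,-2,31] → ·
    (4,3)@(9, 7): e=[46,-8,43] → ·
  covered (10 px):
    · · · · · · · ·
    · █ █ · · · · ·
    · █ █ █ █ █ █ ·
    · █ █ · · · · ·
    · · · · · · · ·
T2:
  degenerate (2·area = 0) — covers nothing

Answer: [[1,1],[2,1],[1,2],[2,2],[3,2],[4,2],[5,2],[6,2],[1,3],[2,3]]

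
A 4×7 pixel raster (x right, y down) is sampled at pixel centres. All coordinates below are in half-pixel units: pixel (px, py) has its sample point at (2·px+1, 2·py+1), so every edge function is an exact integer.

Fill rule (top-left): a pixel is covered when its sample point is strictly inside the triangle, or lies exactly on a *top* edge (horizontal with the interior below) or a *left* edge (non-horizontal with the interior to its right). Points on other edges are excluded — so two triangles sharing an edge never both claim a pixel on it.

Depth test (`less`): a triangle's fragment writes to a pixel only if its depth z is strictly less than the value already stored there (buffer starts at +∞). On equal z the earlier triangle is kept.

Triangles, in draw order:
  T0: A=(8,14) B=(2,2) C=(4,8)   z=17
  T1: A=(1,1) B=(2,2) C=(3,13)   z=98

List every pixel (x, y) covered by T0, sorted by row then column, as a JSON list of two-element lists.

T0:
  2·area = 12  (B↔C swapped to make it positive)
  edge (8, 14)→(4, 8): d=(-4,-6) top-left  bias=+0
  edge (4, 8)→(2, 2): d=(-2,-6) top-left  bias=+0
  edge (2, 2)→(8, 14): d=(6,12) right/bottom  bias=-1
    (1,2)@(3, 5): e=[6,0,6] → █  [on edge]
    (2,2)@(5, 5): e=[18,12,-18] → ·
    (1,3)@(3, 7): e=[-2,-4,18] → ·
    (2,4)@(5, 9): e=[2,4,6] → █
    (3,4)@(7, 9): e=[14,16,-18] → ·
    (2,5)@(5, 11): e=[-6,0,18] → ·  [on edge]
  covered (2 px):
    · · · ·
    · · · ·
    · █ · ·
    · · · ·
    · · █ ·
    · · · ·
    · · · ·
T1:
  2·area = 10
  edge (1, 1)→(2, 2): d=(1,1) right/bottom  bias=-1
  edge (2, 2)→(3, 13): d=(1,11) right/bottom  bias=-1
  edge (3, 13)→(1, 1): d=(-2,-12) top-left  bias=+0
    (0,0)@(1, 1): e=[0,10,0] → ·  [on edge]
    (1,1)@(3, 3): e=[0,-10,20] → ·  [on edge]
    (2,2)@(5, 5): e=[0,-30,40] → ·  [on edge]
    (3,3)@(7, 7): e=[0,-50,60] → ·  [on edge]
    (1,6)@(3, 13): e=[10,0,0] → ·  [on edge]
  covered (0 px):
    · · · ·
    · · · ·
    · · · ·
    · · · ·
    · · · ·
    · · · ·
    · · · ·

Result: [[1,2],[2,4]]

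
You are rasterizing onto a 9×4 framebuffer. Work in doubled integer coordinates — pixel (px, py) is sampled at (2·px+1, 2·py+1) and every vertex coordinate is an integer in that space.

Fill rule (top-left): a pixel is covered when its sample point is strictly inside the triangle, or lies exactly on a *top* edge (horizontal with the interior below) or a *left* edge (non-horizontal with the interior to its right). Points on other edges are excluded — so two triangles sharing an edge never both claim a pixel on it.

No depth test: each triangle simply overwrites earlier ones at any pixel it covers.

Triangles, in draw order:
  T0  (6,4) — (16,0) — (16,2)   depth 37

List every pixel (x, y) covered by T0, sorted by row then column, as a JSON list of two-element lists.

T0:
  2·area = 20
  edge (6, 4)→(16, 0): d=(10,-4) top-left  bias=+0
  edge (16, 0)→(16, 2): d=(0,2) right/bottom  bias=-1
  edge (16, 2)→(6, 4): d=(-10,2) right/bottom  bias=-1
    (7,0)@(15, 1): e=[6,2,12] → █
    (8,0)@(17, 1): e=[14,-2,8] → ·
    (4,1)@(9, 3): e=[2,14,4] → █
    (5,1)@(11, 3): e=[10,10,0] → ·  [on edge]
    (7,1)@(15, 3): e=[26,2,-8] → ·
    (0,2)@(1, 5): e=[-10,30,0] → ·  [on edge]
    (4,2)@(9, 5): e=[22,14,-16] → ·
  covered (2 px):
    · · · · · · · █ ·
    · · · · █ · · · ·
    · · · · · · · · ·
    · · · · · · · · ·

Final: [[7,0],[4,1]]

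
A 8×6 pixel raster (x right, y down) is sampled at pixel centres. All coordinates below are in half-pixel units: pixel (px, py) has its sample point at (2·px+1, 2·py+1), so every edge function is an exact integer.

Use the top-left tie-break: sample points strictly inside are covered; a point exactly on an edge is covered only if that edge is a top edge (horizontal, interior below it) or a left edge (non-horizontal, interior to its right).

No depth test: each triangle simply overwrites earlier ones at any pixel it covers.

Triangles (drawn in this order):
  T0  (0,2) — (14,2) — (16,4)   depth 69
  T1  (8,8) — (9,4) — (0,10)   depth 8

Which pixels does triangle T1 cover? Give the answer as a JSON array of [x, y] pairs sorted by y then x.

T0:
  2·area = 28
  edge (0, 2)→(14, 2): d=(14,0) top-left  bias=+0
  edge (14, 2)→(16, 4): d=(2,2) right/bottom  bias=-1
  edge (16, 4)→(0, 2): d=(-16,-2) top-left  bias=+0
    (6,0)@(13, 1): e=[-14,0,42] → .  [on edge]
    (4,1)@(9, 3): e=[14,12,2] → X
    (5,1)@(11, 3): e=[14,8,6] → X
    (6,1)@(13, 3): e=[14,4,10] → X
    (7,1)@(15, 3): e=[14,0,14] → .  [on edge]
    (4,2)@(9, 5): e=[42,16,-30] → .
    (5,2)@(11, 5): e=[42,12,-26] → .
    (6,2)@(13, 5): e=[42,8,-22] → .
  covered (3 px):
    . . . . . . . .
    . . . . X X X .
    . . . . . . . .
    . . . . . . . .
    . . . . . . . .
    . . . . . . . .
T1:
  2·area = 30  (B↔C swapped to make it positive)
  edge (8, 8)→(0, 10): d=(-8,2) right/bottom  bias=-1
  edge (0, 10)→(9, 4): d=(9,-6) top-left  bias=+0
  edge (9, 4)→(8, 8): d=(-1,4) right/bottom  bias=-1
    (2,3)@(5, 7): e=[14,3,13] → X
    (3,3)@(7, 7): e=[10,15,5] → X
    (4,3)@(9, 7): e=[6,27,-3] → .
    (1,4)@(3, 9): e=[2,9,19] → X
    (2,4)@(5, 9): e=[-2,21,11] → .
    (3,4)@(7, 9): e=[-6,33,3] → .
    (1,5)@(3, 11): e=[-14,27,17] → .
  covered (3 px):
    . . . . . . . .
    . . . . . . . .
    . . . . . . . .
    . . X X . . . .
    . X . . . . . .
    . . . . . . . .

Result: [[2,3],[3,3],[1,4]]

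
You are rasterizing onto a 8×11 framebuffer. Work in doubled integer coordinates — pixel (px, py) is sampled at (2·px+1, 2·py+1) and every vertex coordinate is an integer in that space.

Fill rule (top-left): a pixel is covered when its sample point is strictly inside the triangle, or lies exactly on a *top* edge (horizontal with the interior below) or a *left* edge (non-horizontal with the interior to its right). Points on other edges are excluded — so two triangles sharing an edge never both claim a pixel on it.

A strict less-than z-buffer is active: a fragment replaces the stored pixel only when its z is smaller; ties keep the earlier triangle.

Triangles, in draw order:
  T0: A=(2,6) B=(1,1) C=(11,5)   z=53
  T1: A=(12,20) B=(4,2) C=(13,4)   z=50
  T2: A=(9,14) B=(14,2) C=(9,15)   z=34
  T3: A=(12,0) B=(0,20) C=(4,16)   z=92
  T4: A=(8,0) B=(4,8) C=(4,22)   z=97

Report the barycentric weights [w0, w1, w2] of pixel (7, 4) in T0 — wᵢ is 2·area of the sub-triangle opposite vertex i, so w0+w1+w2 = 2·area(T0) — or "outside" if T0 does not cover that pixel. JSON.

T0:
  2·area = 46
  edge (2, 6)→(1, 1): d=(-1,-5) top-left  bias=+0
  edge (1, 1)→(11, 5): d=(10,4) right/bottom  bias=-1
  edge (11, 5)→(2, 6): d=(-9,1) right/bottom  bias=-1
    (0,0)@(1, 1): e=[0,0,46] → .  [on edge]
    (1,1)@(3, 3): e=[8,12,26] → X
    (2,1)@(5, 3): e=[18,4,24] → X
    (3,1)@(7, 3): e=[28,-4,22] → .
    (1,2)@(3, 5): e=[6,32,8] → X
    (3,2)@(7, 5): e=[26,16,4] → X
    (4,2)@(9, 5): e=[36,8,2] → X
    (5,2)@(11, 5): e=[46,0,0] → .  [on edge]
    (1,3)@(3, 7): e=[4,52,-10] → .
    (2,3)@(5, 7): e=[14,44,-12] → .
    (3,3)@(7, 7): e=[24,36,-14] → .
    (4,3)@(9, 7): e=[34,28,-16] → .
    (1,5)@(3, 11): e=[0,92,-46] → .  [on edge]
    (2,10)@(5, 21): e=[0,184,-138] → .  [on edge]
  covered (6 px):
    . . . . . . . .
    . X X . . . . .
    . X X X X . . .
    . . . . . . . .
    . . . . . . . .
    . . . . . . . .
    . . . . . . . .
    . . . . . . . .
    . . . . . . . .
    . . . . . . . .
    . . . . . . . .
T1:
  2·area = 146
  edge (12, 20)→(4, 2): d=(-8,-18) top-left  bias=+0
  edge (4, 2)→(13, 4): d=(9,2) right/bottom  bias=-1
  edge (13, 4)→(12, 20): d=(-1,16) right/bottom  bias=-1
    (2,1)@(5, 3): e=[10,7,129] → X
    (3,1)@(7, 3): e=[46,3,97] → X
    (4,1)@(9, 3): e=[82,-1,65] → .
    (2,2)@(5, 5): e=[-6,25,127] → .
    (3,2)@(7, 5): e=[30,21,95] → X
    (4,2)@(9, 5): e=[66,17,63] → X
    (5,2)@(11, 5): e=[102,13,31] → X
    (6,2)@(13, 5): e=[138,9,-1] → .
    (3,3)@(7, 7): e=[14,39,93] → X
    (6,3)@(13, 7): e=[122,27,-3] → .
    (3,4)@(7, 9): e=[-2,57,91] → .
    (4,4)@(9, 9): e=[34,53,59] → X
  covered (16 px):
    . . . . . . . .
    . . X X . . . .
    . . . X X X . .
    . . . X X X . .
    . . . . X X . .
    . . . . X X . .
    . . . . X X . .
    . . . . . X . .
    . . . . . X . .
    . . . . . . . .
    . . . . . . . .
T2:
  2·area = 5
  edge (9, 14)→(14, 2): d=(5,-12) top-left  bias=+0
  edge (14, 2)→(9, 15): d=(-5,13) right/bottom  bias=-1
  edge (9, 15)→(9, 14): d=(0,-1) top-left  bias=+0
    (4,0)@(9, 1): e=[-65,70,0] → .  [on edge]
    (4,1)@(9, 3): e=[-55,60,0] → .  [on edge]
    (4,2)@(9, 5): e=[-45,50,0] → .  [on edge]
    (4,3)@(9, 7): e=[-35,40,0] → .  [on edge]
    (4,4)@(9, 9): e=[-25,30,0] → .  [on edge]
    (4,5)@(9, 11): e=[-15,20,0] → .  [on edge]
    (4,6)@(9, 13): e=[-5,10,0] → .  [on edge]
    (4,7)@(9, 15): e=[5,0,0] → .  [on edge]
    (4,8)@(9, 17): e=[15,-10,0] → .  [on edge]
    (4,9)@(9, 19): e=[25,-20,0] → .  [on edge]
    (4,10)@(9, 21): e=[35,-30,0] → .  [on edge]
  covered (0 px):
    . . . . . . . .
    . . . . . . . .
    . . . . . . . .
    . . . . . . . .
    . . . . . . . .
    . . . . . . . .
    . . . . . . . .
    . . . . . . . .
    . . . . . . . .
    . . . . . . . .
    . . . . . . . .
T3:
  2·area = 32  (B↔C swapped to make it positive)
  edge (12, 0)→(4, 16): d=(-8,16) right/bottom  bias=-1
  edge (4, 16)→(0, 20): d=(-4,4) right/bottom  bias=-1
  edge (0, 20)→(12, 0): d=(12,-20) top-left  bias=+0
    (4,2)@(9, 5): e=[8,24,0] → X  [on edge]
    (5,2)@(11, 5): e=[-24,16,40] → .
    (7,2)@(15, 5): e=[-88,0,120] → .  [on edge]
    (4,3)@(9, 7): e=[-8,16,24] → .
    (6,3)@(13, 7): e=[-72,0,104] → .  [on edge]
    (3,4)@(7, 9): e=[8,16,8] → X
    (4,4)@(9, 9): e=[-24,8,48] → .
    (5,4)@(11, 9): e=[-56,0,88] → .  [on edge]
    (3,5)@(7, 11): e=[-8,8,32] → .
    (4,5)@(9, 11): e=[-40,0,72] → .  [on edge]
    (2,6)@(5, 13): e=[8,8,16] → X
    (3,6)@(7, 13): e=[-24,0,56] → .  [on edge]
    (1,7)@(3, 15): e=[24,8,0] → X  [on edge]
    (2,7)@(5, 15): e=[-8,0,40] → .  [on edge]
    (1,8)@(3, 17): e=[8,0,24] → .  [on edge]
    (0,9)@(1, 19): e=[24,0,8] → .  [on edge]
  covered (4 px):
    . . . . . . . .
    . . . . . . . .
    . . . . X . . .
    . . . . . . . .
    . . . X . . . .
    . . . . . . . .
    . . X . . . . .
    . X . . . . . .
    . . . . . . . .
    . . . . . . . .
    . . . . . . . .
T4:
  2·area = 56  (B↔C swapped to make it positive)
  edge (8, 0)→(4, 22): d=(-4,22) right/bottom  bias=-1
  edge (4, 22)→(4, 8): d=(0,-14) top-left  bias=+0
  edge (4, 8)→(8, 0): d=(4,-8) top-left  bias=+0
    (3,1)@(7, 3): e=[10,42,4] → X
    (4,1)@(9, 3): e=[-34,70,20] → .
    (3,2)@(7, 5): e=[2,42,12] → X
    (4,2)@(9, 5): e=[-42,70,28] → .
    (2,3)@(5, 7): e=[38,14,4] → X
    (3,3)@(7, 7): e=[-6,42,20] → .
    (2,4)@(5, 9): e=[30,14,12] → X
    (3,4)@(7, 9): e=[-14,42,28] → .
    (2,5)@(5, 11): e=[22,14,20] → X
    (3,5)@(7, 11): e=[-22,42,36] → .
    (2,6)@(5, 13): e=[14,14,28] → X
    (3,6)@(7, 13): e=[-30,42,44] → .
  covered (7 px):
    . . . . . . . .
    . . . X . . . .
    . . . X . . . .
    . . X . . . . .
    . . X . . . . .
    . . X . . . . .
    . . X . . . . .
    . . X . . . . .
    . . . . . . . .
    . . . . . . . .
    . . . . . . . .

Answer: "outside"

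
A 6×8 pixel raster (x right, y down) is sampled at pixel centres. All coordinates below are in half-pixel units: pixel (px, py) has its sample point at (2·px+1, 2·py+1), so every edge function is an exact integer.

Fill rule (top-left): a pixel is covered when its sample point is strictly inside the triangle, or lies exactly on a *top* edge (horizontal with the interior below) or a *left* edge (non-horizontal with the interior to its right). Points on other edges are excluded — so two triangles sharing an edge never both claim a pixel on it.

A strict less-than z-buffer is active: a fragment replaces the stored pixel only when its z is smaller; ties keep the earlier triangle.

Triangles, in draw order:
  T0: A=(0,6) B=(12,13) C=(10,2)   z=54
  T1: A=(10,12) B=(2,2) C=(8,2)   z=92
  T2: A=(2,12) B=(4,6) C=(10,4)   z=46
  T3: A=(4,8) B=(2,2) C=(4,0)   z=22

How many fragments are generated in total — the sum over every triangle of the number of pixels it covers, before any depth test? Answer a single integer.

T0:
  2·area = 118  (B↔C swapped to make it positive)
  edge (0, 6)→(10, 2): d=(10,-4) top-left  bias=+0
  edge (10, 2)→(12, 13): d=(2,11) right/bottom  bias=-1
  edge (12, 13)→(0, 6): d=(-12,-7) top-left  bias=+0
    (4,1)@(9, 3): e=[6,13,99] → █
    (5,1)@(11, 3): e=[14,-9,113] → ·
    (1,2)@(3, 5): e=[2,83,33] → █
    (2,2)@(5, 5): e=[10,61,47] → █
    (3,2)@(7, 5): e=[18,39,61] → █
    (5,2)@(11, 5): e=[34,-5,89] → ·
    (1,3)@(3, 7): e=[22,87,9] → █
    (5,3)@(11, 7): e=[54,-1,65] → ·
    (1,4)@(3, 9): e=[42,91,-15] → ·
    (2,4)@(5, 9): e=[50,69,-1] → ·
    (3,4)@(7, 9): e=[58,47,13] → █
    (5,4)@(11, 9): e=[74,3,41] → █
  covered (14 px):
    · · · · · ·
    · · · · █ ·
    · █ █ █ █ ·
    · █ █ █ █ ·
    · · · █ █ █
    · · · · █ █
    · · · · · ·
    · · · · · ·
T1:
  2·area = 60
  edge (10, 12)→(2, 2): d=(-8,-10) top-left  bias=+0
  edge (2, 2)→(8, 2): d=(6,0) top-left  bias=+0
  edge (8, 2)→(10, 12): d=(2,10) right/bottom  bias=-1
    (1,1)@(3, 3): e=[2,6,52] → █
    (2,1)@(5, 3): e=[22,6,32] → █
    (3,1)@(7, 3): e=[42,6,12] → █
    (4,1)@(9, 3): e=[62,6,-8] → ·
    (1,2)@(3, 5): e=[-14,18,56] → ·
    (2,2)@(5, 5): e=[6,18,36] → █
    (4,2)@(9, 5): e=[46,18,-4] → ·
    (2,3)@(5, 7): e=[-10,30,40] → ·
    (3,3)@(7, 7): e=[10,30,20] → █
    (4,3)@(9, 7): e=[30,30,0] → ·  [on edge]
    (3,4)@(7, 9): e=[-6,42,24] → ·
    (4,4)@(9, 9): e=[14,42,4] → █
  covered (7 px):
    · · · · · ·
    · █ █ █ · ·
    · · █ █ · ·
    · · · █ · ·
    · · · · █ ·
    · · · · · ·
    · · · · · ·
    · · · · · ·
T2:
  2·area = 32
  edge (2, 12)→(4, 6): d=(2,-6) top-left  bias=+0
  edge (4, 6)→(10, 4): d=(6,-2) top-left  bias=+0
  edge (10, 4)→(2, 12): d=(-8,8) right/bottom  bias=-1
    (2,1)@(5, 3): e=[0,-16,48] → ·  [on edge]
    (5,1)@(11, 3): e=[36,-4,0] → ·  [on edge]
    (3,2)@(7, 5): e=[16,0,16] → █  [on edge]
    (4,2)@(9, 5): e=[28,4,0] → ·  [on edge]
    (0,3)@(1, 7): e=[-16,0,48] → ·  [on edge]
    (2,3)@(5, 7): e=[8,8,16] → █
    (3,3)@(7, 7): e=[20,12,0] → ·  [on edge]
    (1,4)@(3, 9): e=[0,16,16] → █  [on edge]
    (2,4)@(5, 9): e=[12,20,0] → ·  [on edge]
    (1,5)@(3, 11): e=[4,28,0] → ·  [on edge]
    (0,6)@(1, 13): e=[-4,36,0] → ·  [on edge]
    (0,7)@(1, 15): e=[0,48,-16] → ·  [on edge]
  covered (3 px):
    · · · · · ·
    · · · · · ·
    · · · █ · ·
    · · █ · · ·
    · █ · · · ·
    · · · · · ·
    · · · · · ·
    · · · · · ·
T3:
  2·area = 16
  edge (4, 8)→(2, 2): d=(-2,-6) top-left  bias=+0
  edge (2, 2)→(4, 0): d=(2,-2) top-left  bias=+0
  edge (4, 0)→(4, 8): d=(0,8) right/bottom  bias=-1
    (1,0)@(3, 1): e=[8,0,8] → █  [on edge]
    (2,0)@(5, 1): e=[20,4,-8] → ·
    (0,1)@(1, 3): e=[-8,0,24] → ·  [on edge]
    (1,1)@(3, 3): e=[4,4,8] → █
    (2,1)@(5, 3): e=[16,8,-8] → ·
    (1,2)@(3, 5): e=[0,8,8] → █  [on edge]
    (2,2)@(5, 5): e=[12,12,-8] → ·
    (1,3)@(3, 7): e=[-4,12,8] → ·
    (2,5)@(5, 11): e=[0,24,-8] → ·  [on edge]
  covered (3 px):
    · █ · · · ·
    · █ · · · ·
    · █ · · · ·
    · · · · · ·
    · · · · · ·
    · · · · · ·
    · · · · · ·
    · · · · · ·

Final: 27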